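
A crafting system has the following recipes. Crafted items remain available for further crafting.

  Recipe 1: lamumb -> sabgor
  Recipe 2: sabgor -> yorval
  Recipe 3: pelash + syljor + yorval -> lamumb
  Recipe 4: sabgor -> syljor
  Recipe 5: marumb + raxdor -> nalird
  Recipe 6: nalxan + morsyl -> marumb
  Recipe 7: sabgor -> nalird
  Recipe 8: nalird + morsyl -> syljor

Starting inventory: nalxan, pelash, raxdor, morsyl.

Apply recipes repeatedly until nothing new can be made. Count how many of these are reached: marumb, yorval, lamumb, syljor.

2

nalxan + morsyl -> marumb (Recipe 6).
marumb + raxdor -> nalird (Recipe 5).
nalird + morsyl -> syljor (Recipe 8).
marumb: reached.
yorval would need sabgor (Recipe 2), but sabgor is never obtained.
lamumb would need pelash, syljor, and yorval (Recipe 3), but yorval is never obtained.
syljor: reached.
Reached: marumb and syljor — 2 of the 4.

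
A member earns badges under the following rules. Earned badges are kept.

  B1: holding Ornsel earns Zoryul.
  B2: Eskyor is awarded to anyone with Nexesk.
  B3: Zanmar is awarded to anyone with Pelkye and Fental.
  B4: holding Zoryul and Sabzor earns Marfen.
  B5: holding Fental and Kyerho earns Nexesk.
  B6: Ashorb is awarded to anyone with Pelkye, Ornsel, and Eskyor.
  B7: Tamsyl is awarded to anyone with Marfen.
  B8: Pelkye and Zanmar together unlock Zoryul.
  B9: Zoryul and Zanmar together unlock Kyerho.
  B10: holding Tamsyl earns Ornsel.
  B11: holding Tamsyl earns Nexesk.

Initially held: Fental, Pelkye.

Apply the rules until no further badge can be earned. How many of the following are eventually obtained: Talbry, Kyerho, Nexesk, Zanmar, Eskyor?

With Pelkye and Fental, Zanmar is earned (B3).
With Pelkye and Zanmar, Zoryul is earned (B8).
With Zoryul and Zanmar, Kyerho is earned (B9).
With Fental and Kyerho, Nexesk is earned (B5).
With Nexesk, Eskyor is earned (B2).
No rule produces Talbry, and it is not given.
Kyerho: reached.
Nexesk: reached.
Zanmar: reached.
Eskyor: reached.
Reached: Kyerho, Nexesk, Zanmar, and Eskyor — 4 of the 5.

4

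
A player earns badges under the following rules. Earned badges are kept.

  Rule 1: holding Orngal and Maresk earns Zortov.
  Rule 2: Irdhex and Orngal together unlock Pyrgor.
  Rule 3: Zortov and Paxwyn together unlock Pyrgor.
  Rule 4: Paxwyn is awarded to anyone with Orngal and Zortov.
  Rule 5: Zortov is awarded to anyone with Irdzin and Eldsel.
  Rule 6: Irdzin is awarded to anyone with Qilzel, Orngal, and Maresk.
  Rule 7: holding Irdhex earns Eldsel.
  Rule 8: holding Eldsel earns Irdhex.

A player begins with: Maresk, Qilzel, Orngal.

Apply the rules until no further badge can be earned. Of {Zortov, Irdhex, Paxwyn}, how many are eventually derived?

With Orngal and Maresk, Zortov is earned (Rule 1).
With Orngal and Zortov, Paxwyn is earned (Rule 4).
Zortov: reached.
Irdhex would need Eldsel (Rule 8), but Eldsel is never earned.
Paxwyn: reached.
Reached: Zortov and Paxwyn — 2 of the 3.

2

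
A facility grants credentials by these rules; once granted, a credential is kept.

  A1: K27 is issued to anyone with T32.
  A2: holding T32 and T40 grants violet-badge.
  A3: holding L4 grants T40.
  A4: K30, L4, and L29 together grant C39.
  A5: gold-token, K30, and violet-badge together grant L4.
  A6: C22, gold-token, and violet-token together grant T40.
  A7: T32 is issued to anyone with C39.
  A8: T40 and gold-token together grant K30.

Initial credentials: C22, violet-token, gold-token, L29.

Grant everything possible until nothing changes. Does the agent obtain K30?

Yes

Holding C22, gold-token, and violet-token grants T40 (A6).
Holding T40 and gold-token grants K30 (A8).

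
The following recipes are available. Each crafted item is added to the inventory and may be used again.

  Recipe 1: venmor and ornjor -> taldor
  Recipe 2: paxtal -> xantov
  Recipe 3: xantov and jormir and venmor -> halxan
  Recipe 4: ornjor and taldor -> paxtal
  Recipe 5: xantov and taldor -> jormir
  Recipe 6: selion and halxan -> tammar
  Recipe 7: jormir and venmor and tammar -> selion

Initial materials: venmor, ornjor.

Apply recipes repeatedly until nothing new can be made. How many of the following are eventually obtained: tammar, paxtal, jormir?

2

Using Recipe 1, venmor and ornjor make taldor.
ornjor and taldor -> paxtal (Recipe 4).
paxtal -> xantov (Recipe 2).
xantov and taldor -> jormir (Recipe 5).
tammar would need selion and halxan (Recipe 6), but selion is never obtained.
paxtal: reached.
jormir: reached.
Reached: paxtal and jormir — 2 of the 3.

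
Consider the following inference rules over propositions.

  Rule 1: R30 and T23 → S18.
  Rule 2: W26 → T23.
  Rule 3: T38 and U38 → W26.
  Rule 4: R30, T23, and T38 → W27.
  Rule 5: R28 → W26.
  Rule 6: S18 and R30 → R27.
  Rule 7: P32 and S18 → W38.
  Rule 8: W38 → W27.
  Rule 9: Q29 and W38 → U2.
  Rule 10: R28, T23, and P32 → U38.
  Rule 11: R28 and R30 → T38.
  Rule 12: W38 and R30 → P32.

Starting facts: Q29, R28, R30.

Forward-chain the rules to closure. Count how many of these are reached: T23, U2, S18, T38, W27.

From R28 and R30, Rule 11 gives T38.
From R28, Rule 5 gives W26.
W26 holds, so T23 follows (Rule 2).
From R30 and T23, Rule 1 gives S18.
R30, T23, and T38 hold, so W27 follows (Rule 4).
T23: reached.
U2 would need Q29 and W38 (Rule 9), but W38 is never established.
S18: reached.
T38: reached.
W27: reached.
Reached: T23, S18, T38, and W27 — 4 of the 5.

4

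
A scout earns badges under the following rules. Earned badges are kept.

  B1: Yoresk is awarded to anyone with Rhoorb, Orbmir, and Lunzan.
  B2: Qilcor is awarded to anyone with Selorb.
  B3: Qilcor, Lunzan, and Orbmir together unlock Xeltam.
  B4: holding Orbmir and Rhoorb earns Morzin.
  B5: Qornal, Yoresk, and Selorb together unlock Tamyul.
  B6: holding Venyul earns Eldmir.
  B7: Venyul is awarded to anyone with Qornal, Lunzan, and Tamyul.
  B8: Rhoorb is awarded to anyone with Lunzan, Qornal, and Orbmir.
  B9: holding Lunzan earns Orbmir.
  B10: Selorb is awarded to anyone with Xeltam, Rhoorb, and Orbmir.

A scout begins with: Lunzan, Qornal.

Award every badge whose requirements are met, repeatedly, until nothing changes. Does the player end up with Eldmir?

No

Eldmir would need Venyul (B6), but Venyul is never earned.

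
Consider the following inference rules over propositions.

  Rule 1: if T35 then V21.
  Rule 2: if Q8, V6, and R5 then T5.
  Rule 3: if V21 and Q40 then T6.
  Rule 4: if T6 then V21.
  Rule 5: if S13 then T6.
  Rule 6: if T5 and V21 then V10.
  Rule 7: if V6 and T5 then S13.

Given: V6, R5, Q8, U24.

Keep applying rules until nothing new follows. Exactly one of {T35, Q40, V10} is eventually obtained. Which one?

From Q8, V6, and R5, Rule 2 gives T5.
V6 and T5 hold, so S13 follows (Rule 7).
From S13, Rule 5 gives T6.
From T6, Rule 4 gives V21.
From T5 and V21, Rule 6 gives V10.
No rule produces T35, and it is not given. No rule produces Q40, and it is not given.

V10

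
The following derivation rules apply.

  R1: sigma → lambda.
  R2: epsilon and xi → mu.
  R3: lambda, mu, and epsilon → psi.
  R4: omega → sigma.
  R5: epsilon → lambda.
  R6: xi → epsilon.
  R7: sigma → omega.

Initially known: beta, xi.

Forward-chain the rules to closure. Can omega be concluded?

omega would need sigma (R7), but sigma is never established.

No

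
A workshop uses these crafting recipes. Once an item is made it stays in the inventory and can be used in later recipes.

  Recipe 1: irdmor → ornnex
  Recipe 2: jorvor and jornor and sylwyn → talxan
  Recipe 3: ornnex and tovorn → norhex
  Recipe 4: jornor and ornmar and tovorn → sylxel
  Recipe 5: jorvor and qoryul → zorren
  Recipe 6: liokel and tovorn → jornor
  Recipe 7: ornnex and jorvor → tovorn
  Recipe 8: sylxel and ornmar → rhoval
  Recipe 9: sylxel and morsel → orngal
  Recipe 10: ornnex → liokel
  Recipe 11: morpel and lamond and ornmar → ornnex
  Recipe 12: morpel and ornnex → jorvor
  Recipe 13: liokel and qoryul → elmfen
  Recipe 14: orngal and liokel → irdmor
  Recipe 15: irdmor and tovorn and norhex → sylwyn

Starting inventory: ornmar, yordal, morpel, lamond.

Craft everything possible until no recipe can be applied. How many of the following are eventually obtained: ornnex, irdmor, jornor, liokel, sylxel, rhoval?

5

Using Recipe 11, morpel, lamond, and ornmar make ornnex.
ornnex → liokel (Recipe 10).
Using Recipe 12, morpel and ornnex make jorvor.
ornnex and jorvor → tovorn (Recipe 7).
Using Recipe 6, liokel and tovorn make jornor.
jornor and ornmar and tovorn → sylxel (Recipe 4).
sylxel and ornmar → rhoval (Recipe 8).
ornnex: reached.
irdmor would need orngal and liokel (Recipe 14), but orngal is never obtained.
jornor: reached.
liokel: reached.
sylxel: reached.
rhoval: reached.
Reached: ornnex, jornor, liokel, sylxel, and rhoval — 5 of the 6.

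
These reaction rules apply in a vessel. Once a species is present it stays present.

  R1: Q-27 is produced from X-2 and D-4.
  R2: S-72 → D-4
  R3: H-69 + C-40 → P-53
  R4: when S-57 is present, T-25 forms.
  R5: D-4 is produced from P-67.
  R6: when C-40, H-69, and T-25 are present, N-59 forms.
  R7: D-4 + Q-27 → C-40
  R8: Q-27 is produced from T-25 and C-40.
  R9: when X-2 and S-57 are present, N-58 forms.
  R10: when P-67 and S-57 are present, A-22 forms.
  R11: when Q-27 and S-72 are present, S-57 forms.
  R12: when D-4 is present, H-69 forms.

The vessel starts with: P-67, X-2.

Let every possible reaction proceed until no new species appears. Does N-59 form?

No

N-59 would need C-40, H-69, and T-25 (R6), but T-25 never forms.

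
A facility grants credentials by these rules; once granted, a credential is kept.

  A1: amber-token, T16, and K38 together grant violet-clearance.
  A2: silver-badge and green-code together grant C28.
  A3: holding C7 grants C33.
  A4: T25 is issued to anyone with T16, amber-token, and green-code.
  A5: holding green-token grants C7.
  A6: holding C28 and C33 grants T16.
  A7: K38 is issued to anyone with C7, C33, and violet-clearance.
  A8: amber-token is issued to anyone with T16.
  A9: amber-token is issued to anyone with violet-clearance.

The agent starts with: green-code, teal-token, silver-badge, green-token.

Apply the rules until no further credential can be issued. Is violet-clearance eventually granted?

violet-clearance would need amber-token, T16, and K38 (A1), but K38 is never granted.

No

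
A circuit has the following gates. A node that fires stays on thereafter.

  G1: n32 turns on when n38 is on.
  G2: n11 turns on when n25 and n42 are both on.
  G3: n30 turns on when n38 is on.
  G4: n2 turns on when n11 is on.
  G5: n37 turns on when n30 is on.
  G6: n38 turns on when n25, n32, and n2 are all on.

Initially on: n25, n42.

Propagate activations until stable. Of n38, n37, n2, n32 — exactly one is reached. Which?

G2: n25 and n42 on → n11 on.
G4: n11 on → n2 on.
n32 would need n38 (G1), but n38 never turns on. n37 would need n30 (G5), but n30 never turns on. n38 would need n25, n32, and n2 (G6), but n32 never turns on.

n2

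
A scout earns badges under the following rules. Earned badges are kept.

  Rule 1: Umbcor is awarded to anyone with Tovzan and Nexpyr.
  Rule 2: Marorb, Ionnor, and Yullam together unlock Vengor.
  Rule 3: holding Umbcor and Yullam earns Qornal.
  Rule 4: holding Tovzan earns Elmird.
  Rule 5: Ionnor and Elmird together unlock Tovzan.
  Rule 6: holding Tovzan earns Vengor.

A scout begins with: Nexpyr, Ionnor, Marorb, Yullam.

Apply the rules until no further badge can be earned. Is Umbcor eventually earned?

No

Umbcor would need Tovzan and Nexpyr (Rule 1), but Tovzan is never earned.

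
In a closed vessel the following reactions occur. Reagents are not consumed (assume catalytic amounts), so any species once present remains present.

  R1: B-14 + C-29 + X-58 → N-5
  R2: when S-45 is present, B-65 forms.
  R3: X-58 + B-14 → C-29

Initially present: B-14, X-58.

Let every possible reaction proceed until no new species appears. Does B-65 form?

B-65 would need S-45 (R2), but S-45 never forms.

No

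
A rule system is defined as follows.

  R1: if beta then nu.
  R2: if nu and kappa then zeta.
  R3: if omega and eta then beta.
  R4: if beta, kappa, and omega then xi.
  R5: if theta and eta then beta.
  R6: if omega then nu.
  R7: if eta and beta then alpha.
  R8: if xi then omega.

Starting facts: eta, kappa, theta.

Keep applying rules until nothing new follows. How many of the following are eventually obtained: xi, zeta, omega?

1

From theta and eta, R5 gives beta.
beta holds, so nu follows (R1).
nu and kappa hold, so zeta follows (R2).
xi would need beta, kappa, and omega (R4), but omega is never established.
zeta: reached.
omega would need xi (R8), but xi is never established.
Reached: zeta — 1 of the 3.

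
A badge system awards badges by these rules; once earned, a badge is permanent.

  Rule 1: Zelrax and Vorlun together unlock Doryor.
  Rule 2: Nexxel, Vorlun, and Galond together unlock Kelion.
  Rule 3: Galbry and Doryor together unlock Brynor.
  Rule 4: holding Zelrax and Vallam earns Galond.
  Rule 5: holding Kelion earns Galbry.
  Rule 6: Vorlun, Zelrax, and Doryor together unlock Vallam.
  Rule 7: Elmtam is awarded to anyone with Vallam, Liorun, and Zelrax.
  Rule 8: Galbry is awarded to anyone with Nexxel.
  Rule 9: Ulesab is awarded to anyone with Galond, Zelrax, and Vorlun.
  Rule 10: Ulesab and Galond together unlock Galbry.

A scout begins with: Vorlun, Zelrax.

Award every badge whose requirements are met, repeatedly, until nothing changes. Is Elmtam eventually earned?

Elmtam would need Vallam, Liorun, and Zelrax (Rule 7), but Liorun is never earned.

No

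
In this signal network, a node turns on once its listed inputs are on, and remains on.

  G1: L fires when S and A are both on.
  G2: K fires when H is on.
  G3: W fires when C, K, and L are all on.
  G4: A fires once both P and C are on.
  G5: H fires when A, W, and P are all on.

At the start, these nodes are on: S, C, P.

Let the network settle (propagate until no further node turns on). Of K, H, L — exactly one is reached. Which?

G4: P and C on → A on.
G1: S and A on → L on.
H would need A, W, and P (G5), but W never turns on. K would need H (G2), but H never turns on.

L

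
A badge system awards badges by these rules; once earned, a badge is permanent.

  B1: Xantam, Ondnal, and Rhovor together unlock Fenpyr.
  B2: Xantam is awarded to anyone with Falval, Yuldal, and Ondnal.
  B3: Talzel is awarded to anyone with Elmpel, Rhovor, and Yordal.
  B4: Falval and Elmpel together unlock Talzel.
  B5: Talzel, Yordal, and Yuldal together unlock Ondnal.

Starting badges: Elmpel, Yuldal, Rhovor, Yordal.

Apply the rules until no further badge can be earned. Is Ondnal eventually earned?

Yes

With Elmpel, Rhovor, and Yordal, Talzel is earned (B3).
With Talzel, Yordal, and Yuldal, Ondnal is earned (B5).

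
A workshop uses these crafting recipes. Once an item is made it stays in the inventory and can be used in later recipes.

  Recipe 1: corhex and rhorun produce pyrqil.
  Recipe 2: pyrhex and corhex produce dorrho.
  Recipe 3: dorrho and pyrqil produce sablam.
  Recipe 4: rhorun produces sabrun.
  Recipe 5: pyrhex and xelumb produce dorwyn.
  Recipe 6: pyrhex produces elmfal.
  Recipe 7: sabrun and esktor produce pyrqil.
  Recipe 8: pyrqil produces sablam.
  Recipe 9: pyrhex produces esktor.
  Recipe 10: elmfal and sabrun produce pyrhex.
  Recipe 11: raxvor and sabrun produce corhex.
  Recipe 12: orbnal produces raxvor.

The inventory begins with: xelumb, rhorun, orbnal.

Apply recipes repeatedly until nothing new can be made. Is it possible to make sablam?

Using Recipe 12, orbnal makes raxvor.
Using Recipe 4, rhorun makes sabrun.
raxvor and sabrun → corhex (Recipe 11).
corhex and rhorun → pyrqil (Recipe 1).
pyrqil → sablam (Recipe 8).

Yes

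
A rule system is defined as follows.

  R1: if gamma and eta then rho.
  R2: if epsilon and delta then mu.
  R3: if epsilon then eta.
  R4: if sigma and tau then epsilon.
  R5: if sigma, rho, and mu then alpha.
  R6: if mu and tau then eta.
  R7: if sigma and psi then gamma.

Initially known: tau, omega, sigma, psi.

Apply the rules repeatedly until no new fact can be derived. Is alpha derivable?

No

alpha would need sigma, rho, and mu (R5), but mu is never established.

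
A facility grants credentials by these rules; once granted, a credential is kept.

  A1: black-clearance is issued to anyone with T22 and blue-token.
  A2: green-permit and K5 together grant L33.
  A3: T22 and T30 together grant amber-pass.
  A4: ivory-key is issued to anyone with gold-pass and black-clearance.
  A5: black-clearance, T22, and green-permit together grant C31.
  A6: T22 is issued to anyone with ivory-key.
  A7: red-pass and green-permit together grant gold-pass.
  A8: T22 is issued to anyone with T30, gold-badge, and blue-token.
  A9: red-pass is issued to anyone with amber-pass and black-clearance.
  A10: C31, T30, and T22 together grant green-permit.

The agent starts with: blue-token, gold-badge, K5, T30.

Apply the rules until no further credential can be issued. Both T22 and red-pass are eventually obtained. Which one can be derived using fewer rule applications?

T22: Holding T30, gold-badge, and blue-token grants T22 (A8). [1 rule application]
red-pass: Holding T30, gold-badge, and blue-token grants T22 (A8). Holding T22 and T30 grants amber-pass (A3). Holding T22 and blue-token grants black-clearance (A1). Holding amber-pass and black-clearance grants red-pass (A9). [4 rule applications]
T22 needs fewer.

T22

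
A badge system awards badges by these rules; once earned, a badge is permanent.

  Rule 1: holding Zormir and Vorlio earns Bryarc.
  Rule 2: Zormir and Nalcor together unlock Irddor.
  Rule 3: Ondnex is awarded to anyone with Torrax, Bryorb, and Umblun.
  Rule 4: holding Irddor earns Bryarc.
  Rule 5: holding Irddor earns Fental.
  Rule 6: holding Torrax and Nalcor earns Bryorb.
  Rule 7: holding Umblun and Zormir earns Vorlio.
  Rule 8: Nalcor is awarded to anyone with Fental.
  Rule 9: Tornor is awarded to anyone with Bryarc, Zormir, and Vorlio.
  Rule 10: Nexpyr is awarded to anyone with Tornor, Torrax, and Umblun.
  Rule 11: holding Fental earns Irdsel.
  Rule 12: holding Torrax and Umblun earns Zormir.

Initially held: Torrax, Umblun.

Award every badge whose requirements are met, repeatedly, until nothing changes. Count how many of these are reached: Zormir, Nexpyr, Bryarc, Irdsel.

With Torrax and Umblun, Zormir is earned (Rule 12).
With Umblun and Zormir, Vorlio is earned (Rule 7).
With Zormir and Vorlio, Bryarc is earned (Rule 1).
With Bryarc, Zormir, and Vorlio, Tornor is earned (Rule 9).
With Tornor, Torrax, and Umblun, Nexpyr is earned (Rule 10).
Zormir: reached.
Nexpyr: reached.
Bryarc: reached.
Irdsel would need Fental (Rule 11), but Fental is never earned.
Reached: Zormir, Nexpyr, and Bryarc — 3 of the 4.

3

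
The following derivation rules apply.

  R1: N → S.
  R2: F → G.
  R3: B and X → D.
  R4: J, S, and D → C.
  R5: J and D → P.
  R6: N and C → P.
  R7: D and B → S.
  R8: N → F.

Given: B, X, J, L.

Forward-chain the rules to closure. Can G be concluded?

No

G would need F (R2), but F is never established.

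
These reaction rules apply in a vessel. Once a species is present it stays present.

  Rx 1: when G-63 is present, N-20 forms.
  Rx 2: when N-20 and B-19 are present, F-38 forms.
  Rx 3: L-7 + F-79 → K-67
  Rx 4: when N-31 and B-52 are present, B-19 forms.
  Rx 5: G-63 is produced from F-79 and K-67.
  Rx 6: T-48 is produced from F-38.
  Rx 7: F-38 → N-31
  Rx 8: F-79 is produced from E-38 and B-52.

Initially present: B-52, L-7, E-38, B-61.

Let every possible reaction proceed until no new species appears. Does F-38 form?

No

F-38 would need N-20 and B-19 (Rx 2), but B-19 never forms.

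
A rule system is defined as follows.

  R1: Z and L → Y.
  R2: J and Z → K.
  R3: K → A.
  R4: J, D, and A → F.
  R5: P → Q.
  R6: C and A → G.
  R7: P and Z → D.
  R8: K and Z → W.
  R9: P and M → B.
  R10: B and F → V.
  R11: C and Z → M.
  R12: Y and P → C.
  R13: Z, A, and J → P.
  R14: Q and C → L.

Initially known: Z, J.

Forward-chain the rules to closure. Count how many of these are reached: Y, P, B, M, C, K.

2

From J and Z, R2 gives K.
K holds, so A follows (R3).
From Z, A, and J, R13 gives P.
Y would need Z and L (R1), but L is never established.
P: reached.
B would need P and M (R9), but M is never established.
M would need C and Z (R11), but C is never established.
C would need Y and P (R12), but Y is never established.
K: reached.
Reached: P and K — 2 of the 6.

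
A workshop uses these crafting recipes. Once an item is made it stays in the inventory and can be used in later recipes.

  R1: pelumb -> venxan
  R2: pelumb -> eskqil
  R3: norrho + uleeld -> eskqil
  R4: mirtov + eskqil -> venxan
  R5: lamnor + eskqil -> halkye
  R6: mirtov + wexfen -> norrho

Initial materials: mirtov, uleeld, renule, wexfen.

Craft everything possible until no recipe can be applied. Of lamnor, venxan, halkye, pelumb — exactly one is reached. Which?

mirtov + wexfen -> norrho (R6).
Using R3, norrho and uleeld make eskqil.
mirtov + eskqil -> venxan (R4).
halkye would need lamnor and eskqil (R5), but lamnor is never obtained. No rule produces lamnor, and it is not given. No rule produces pelumb, and it is not given.

venxan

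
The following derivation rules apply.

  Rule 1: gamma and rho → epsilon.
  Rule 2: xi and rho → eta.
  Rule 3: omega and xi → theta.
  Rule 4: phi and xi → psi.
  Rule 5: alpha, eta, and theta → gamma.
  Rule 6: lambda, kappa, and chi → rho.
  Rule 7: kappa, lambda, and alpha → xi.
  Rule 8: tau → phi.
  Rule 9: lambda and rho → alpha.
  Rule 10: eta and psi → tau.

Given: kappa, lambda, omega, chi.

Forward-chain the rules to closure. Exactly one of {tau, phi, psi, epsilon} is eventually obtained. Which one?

epsilon

From lambda, kappa, and chi, Rule 6 gives rho.
lambda and rho hold, so alpha follows (Rule 9).
From kappa, lambda, and alpha, Rule 7 gives xi.
From omega and xi, Rule 3 gives theta.
From xi and rho, Rule 2 gives eta.
alpha, eta, and theta hold, so gamma follows (Rule 5).
From gamma and rho, Rule 1 gives epsilon.
phi would need tau (Rule 8), but tau is never established. tau would need eta and psi (Rule 10), but psi is never established. psi would need phi and xi (Rule 4), but phi is never established.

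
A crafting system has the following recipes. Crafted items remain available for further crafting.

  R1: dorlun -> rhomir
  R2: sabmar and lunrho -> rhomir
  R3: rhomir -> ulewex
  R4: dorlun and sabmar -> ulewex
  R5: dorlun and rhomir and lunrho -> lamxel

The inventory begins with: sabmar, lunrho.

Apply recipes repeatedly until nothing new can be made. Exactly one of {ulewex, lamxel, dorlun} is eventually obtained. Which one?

Using R2, sabmar and lunrho make rhomir.
Using R3, rhomir makes ulewex.
No rule produces dorlun, and it is not given. lamxel would need dorlun, rhomir, and lunrho (R5), but dorlun is never obtained.

ulewex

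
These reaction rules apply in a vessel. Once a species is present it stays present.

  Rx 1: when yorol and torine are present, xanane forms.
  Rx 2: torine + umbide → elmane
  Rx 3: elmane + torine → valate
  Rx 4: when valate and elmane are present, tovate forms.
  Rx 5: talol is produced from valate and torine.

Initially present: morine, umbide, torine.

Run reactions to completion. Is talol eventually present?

Yes

torine and umbide present → elmane forms (Rx 2).
elmane and torine present → valate forms (Rx 3).
valate and torine present → talol forms (Rx 5).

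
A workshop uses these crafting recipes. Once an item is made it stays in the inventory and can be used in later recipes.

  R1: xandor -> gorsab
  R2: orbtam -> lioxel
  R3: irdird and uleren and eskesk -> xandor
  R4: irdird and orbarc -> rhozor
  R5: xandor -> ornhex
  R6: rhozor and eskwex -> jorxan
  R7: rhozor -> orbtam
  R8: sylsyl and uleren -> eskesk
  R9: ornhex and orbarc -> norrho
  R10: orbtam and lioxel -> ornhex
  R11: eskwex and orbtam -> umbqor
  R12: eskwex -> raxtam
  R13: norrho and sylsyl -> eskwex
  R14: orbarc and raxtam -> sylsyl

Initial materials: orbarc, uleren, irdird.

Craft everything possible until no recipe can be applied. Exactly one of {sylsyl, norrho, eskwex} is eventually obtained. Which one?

norrho

Using R4, irdird and orbarc make rhozor.
Using R7, rhozor makes orbtam.
orbtam -> lioxel (R2).
Using R10, orbtam and lioxel make ornhex.
ornhex and orbarc -> norrho (R9).
sylsyl would need orbarc and raxtam (R14), but raxtam is never obtained. eskwex would need norrho and sylsyl (R13), but sylsyl is never obtained.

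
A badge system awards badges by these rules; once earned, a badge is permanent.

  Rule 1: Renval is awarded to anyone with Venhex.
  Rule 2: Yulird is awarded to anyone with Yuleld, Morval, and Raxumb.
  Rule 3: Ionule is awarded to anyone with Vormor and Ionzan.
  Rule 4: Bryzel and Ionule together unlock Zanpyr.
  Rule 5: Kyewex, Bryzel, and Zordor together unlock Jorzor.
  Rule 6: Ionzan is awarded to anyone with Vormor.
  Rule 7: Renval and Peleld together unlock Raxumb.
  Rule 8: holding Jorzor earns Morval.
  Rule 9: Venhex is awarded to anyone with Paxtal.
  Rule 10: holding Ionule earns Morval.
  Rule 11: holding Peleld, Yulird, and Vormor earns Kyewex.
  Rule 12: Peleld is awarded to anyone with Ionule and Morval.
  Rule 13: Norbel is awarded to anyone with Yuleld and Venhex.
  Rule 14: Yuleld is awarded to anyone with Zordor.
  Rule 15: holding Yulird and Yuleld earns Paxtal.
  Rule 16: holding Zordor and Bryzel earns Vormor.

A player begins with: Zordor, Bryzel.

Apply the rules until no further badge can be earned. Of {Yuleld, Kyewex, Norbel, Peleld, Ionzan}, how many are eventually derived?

3

With Zordor and Bryzel, Vormor is earned (Rule 16).
With Zordor, Yuleld is earned (Rule 14).
With Vormor, Ionzan is earned (Rule 6).
With Vormor and Ionzan, Ionule is earned (Rule 3).
With Ionule, Morval is earned (Rule 10).
With Ionule and Morval, Peleld is earned (Rule 12).
Yuleld: reached.
Kyewex would need Peleld, Yulird, and Vormor (Rule 11), but Yulird is never earned.
Norbel would need Yuleld and Venhex (Rule 13), but Venhex is never earned.
Peleld: reached.
Ionzan: reached.
Reached: Yuleld, Peleld, and Ionzan — 3 of the 5.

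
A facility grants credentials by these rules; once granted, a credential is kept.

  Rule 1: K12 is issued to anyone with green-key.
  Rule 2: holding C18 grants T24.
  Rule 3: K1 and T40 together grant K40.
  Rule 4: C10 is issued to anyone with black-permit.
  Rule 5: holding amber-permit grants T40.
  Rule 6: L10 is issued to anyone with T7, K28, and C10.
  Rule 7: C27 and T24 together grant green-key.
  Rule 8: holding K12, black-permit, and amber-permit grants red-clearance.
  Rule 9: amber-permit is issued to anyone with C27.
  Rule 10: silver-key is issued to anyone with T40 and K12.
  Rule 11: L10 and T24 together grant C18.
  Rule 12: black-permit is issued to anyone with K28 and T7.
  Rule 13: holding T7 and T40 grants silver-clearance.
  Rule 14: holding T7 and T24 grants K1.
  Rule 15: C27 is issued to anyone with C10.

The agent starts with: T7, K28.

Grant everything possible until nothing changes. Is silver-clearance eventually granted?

Yes

Holding K28 and T7 grants black-permit (Rule 12).
Holding black-permit grants C10 (Rule 4).
Holding C10 grants C27 (Rule 15).
Holding C27 grants amber-permit (Rule 9).
Holding amber-permit grants T40 (Rule 5).
Holding T7 and T40 grants silver-clearance (Rule 13).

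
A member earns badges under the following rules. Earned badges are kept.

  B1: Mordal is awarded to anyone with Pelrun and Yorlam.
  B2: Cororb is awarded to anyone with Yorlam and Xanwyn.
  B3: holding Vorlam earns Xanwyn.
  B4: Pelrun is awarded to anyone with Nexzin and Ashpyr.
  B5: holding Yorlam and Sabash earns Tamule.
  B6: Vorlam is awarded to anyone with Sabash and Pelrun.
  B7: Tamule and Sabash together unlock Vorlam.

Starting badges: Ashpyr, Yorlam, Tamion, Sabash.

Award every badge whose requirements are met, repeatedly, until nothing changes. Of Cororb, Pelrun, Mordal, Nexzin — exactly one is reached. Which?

Cororb

With Yorlam and Sabash, Tamule is earned (B5).
With Tamule and Sabash, Vorlam is earned (B7).
With Vorlam, Xanwyn is earned (B3).
With Yorlam and Xanwyn, Cororb is earned (B2).
Mordal would need Pelrun and Yorlam (B1), but Pelrun is never earned. Pelrun would need Nexzin and Ashpyr (B4), but Nexzin is never earned. No rule produces Nexzin, and it is not given.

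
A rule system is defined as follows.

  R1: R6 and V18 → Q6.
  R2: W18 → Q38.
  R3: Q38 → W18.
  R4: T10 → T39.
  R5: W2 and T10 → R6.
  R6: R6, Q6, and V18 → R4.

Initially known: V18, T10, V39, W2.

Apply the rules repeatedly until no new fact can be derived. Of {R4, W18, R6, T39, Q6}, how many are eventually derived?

W2 and T10 hold, so R6 follows (R5).
From T10, R4 gives T39.
From R6 and V18, R1 gives Q6.
From R6, Q6, and V18, R6 gives R4.
R4: reached.
W18 would need Q38 (R3), but Q38 is never established.
R6: reached.
T39: reached.
Q6: reached.
Reached: R4, R6, T39, and Q6 — 4 of the 5.

4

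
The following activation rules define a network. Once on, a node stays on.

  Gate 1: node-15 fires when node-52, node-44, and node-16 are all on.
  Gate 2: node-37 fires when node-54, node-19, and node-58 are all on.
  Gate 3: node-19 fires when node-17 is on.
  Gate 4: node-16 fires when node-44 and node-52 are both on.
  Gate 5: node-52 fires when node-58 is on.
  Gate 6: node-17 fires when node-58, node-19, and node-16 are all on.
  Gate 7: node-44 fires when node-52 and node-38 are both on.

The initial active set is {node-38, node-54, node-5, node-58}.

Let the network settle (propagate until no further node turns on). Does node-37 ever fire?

node-37 would need node-54, node-19, and node-58 (Gate 2), but node-19 never turns on.

No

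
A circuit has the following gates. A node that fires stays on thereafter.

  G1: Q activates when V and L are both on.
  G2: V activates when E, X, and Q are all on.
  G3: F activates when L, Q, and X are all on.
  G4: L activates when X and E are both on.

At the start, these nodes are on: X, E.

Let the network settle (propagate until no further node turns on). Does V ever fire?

V would need E, X, and Q (G2), but Q never turns on.

No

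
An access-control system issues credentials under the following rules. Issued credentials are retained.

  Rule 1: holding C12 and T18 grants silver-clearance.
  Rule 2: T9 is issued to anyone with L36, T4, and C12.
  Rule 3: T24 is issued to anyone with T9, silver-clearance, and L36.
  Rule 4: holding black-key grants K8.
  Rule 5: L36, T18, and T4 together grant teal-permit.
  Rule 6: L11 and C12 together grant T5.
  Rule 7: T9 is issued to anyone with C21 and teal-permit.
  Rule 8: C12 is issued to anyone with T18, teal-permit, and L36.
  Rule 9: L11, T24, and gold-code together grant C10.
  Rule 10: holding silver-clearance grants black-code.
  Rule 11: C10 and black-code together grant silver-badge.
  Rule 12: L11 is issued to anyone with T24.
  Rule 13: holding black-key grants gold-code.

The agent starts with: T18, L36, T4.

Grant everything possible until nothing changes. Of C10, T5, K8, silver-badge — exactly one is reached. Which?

Holding L36, T18, and T4 grants teal-permit (Rule 5).
Holding T18, teal-permit, and L36 grants C12 (Rule 8).
Holding C12 and T18 grants silver-clearance (Rule 1).
Holding L36, T4, and C12 grants T9 (Rule 2).
Holding T9, silver-clearance, and L36 grants T24 (Rule 3).
Holding T24 grants L11 (Rule 12).
Holding L11 and C12 grants T5 (Rule 6).
C10 would need L11, T24, and gold-code (Rule 9), but gold-code is never granted. K8 would need black-key (Rule 4), but black-key is never granted. silver-badge would need C10 and black-code (Rule 11), but C10 is never granted.

T5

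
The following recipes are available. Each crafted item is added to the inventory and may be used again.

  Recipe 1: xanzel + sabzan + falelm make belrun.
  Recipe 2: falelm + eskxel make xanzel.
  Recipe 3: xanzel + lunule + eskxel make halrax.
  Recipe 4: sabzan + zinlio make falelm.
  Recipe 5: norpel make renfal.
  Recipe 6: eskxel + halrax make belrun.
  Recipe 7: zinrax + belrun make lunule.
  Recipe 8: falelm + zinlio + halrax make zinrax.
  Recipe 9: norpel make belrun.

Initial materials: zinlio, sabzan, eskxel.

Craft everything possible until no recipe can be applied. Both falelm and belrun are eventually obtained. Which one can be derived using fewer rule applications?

falelm

falelm: sabzan + zinlio → falelm (Recipe 4). [1 rule application]
belrun: Using Recipe 4, sabzan and zinlio make falelm. Using Recipe 2, falelm and eskxel make xanzel. xanzel + sabzan + falelm → belrun (Recipe 1). [3 rule applications]
falelm needs fewer.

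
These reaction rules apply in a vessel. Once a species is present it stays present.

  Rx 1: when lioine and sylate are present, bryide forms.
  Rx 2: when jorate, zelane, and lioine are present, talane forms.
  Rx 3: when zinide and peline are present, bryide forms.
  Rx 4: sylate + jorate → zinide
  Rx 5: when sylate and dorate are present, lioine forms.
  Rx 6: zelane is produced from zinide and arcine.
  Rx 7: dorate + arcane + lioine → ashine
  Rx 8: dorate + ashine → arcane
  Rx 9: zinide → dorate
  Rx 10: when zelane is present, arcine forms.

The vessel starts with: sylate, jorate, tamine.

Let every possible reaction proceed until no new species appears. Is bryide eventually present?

sylate and jorate present → zinide forms (Rx 4).
zinide present → dorate forms (Rx 9).
sylate and dorate present → lioine forms (Rx 5).
lioine and sylate present → bryide forms (Rx 1).

Yes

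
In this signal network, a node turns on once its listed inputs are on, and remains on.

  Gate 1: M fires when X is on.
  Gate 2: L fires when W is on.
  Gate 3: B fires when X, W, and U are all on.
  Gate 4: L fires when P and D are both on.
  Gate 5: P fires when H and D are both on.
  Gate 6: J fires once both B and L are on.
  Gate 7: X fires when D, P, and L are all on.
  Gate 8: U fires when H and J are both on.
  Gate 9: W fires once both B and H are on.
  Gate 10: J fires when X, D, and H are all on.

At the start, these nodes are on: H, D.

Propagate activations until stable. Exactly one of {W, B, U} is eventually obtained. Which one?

Gate 5: H and D on → P on.
P and D are on, so L fires (Gate 4).
Gate 7: D, P, and L on → X on.
Gate 10: X, D, and H on → J on.
H and J are on, so U fires (Gate 8).
B would need X, W, and U (Gate 3), but W never turns on. W would need B and H (Gate 9), but B never turns on.

U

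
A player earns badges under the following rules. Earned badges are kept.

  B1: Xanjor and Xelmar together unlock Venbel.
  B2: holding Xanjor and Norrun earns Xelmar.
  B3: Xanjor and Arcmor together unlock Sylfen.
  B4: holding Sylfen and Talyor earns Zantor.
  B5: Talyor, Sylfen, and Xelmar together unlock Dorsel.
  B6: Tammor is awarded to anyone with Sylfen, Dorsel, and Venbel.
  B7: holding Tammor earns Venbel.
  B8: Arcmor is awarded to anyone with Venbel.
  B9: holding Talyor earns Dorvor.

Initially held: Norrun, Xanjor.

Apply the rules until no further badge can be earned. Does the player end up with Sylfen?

With Xanjor and Norrun, Xelmar is earned (B2).
With Xanjor and Xelmar, Venbel is earned (B1).
With Venbel, Arcmor is earned (B8).
With Xanjor and Arcmor, Sylfen is earned (B3).

Yes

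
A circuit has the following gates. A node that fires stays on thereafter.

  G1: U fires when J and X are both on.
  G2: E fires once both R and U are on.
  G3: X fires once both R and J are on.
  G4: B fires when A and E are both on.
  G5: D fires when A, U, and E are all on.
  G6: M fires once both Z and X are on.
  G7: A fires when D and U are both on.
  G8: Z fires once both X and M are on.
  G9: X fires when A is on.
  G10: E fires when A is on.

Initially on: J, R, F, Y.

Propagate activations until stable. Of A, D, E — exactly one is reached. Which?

R and J are on, so X fires (G3).
G1: J and X on → U on.
G2: R and U on → E on.
D would need A, U, and E (G5), but A never turns on. A would need D and U (G7), but D never turns on.

E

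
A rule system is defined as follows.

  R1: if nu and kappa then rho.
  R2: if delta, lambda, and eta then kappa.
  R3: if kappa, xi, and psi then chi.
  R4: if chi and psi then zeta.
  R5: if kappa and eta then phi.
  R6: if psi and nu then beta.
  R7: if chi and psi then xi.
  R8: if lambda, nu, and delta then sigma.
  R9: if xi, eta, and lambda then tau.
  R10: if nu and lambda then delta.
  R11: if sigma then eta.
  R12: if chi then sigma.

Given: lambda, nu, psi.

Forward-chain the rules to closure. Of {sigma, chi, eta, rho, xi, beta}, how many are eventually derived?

4

psi and nu hold, so beta follows (R6).
nu and lambda hold, so delta follows (R10).
lambda, nu, and delta hold, so sigma follows (R8).
From sigma, R11 gives eta.
delta, lambda, and eta hold, so kappa follows (R2).
nu and kappa hold, so rho follows (R1).
sigma: reached.
chi would need kappa, xi, and psi (R3), but xi is never established.
eta: reached.
rho: reached.
xi would need chi and psi (R7), but chi is never established.
beta: reached.
Reached: sigma, eta, rho, and beta — 4 of the 6.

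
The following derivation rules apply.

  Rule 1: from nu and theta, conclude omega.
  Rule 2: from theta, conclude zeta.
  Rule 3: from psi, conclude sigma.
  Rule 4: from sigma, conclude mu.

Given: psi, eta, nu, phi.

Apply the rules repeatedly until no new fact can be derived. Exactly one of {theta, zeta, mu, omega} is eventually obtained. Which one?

mu

psi holds, so sigma follows (Rule 3).
sigma holds, so mu follows (Rule 4).
omega would need nu and theta (Rule 1), but theta is never established. No rule produces theta, and it is not given. zeta would need theta (Rule 2), but theta is never established.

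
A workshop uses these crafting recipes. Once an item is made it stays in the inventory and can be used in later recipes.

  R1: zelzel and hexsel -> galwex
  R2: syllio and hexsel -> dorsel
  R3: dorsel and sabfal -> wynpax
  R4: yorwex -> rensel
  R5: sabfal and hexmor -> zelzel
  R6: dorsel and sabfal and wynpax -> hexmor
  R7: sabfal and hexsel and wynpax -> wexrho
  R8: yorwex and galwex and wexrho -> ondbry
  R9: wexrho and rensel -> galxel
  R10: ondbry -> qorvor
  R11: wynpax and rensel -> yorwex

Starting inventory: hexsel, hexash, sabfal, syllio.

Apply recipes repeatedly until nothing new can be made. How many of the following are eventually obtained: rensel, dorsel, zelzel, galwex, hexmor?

4

Using R2, syllio and hexsel make dorsel.
Using R3, dorsel and sabfal make wynpax.
Using R6, dorsel, sabfal, and wynpax make hexmor.
Using R5, sabfal and hexmor make zelzel.
Using R1, zelzel and hexsel make galwex.
rensel would need yorwex (R4), but yorwex is never obtained.
dorsel: reached.
zelzel: reached.
galwex: reached.
hexmor: reached.
Reached: dorsel, zelzel, galwex, and hexmor — 4 of the 5.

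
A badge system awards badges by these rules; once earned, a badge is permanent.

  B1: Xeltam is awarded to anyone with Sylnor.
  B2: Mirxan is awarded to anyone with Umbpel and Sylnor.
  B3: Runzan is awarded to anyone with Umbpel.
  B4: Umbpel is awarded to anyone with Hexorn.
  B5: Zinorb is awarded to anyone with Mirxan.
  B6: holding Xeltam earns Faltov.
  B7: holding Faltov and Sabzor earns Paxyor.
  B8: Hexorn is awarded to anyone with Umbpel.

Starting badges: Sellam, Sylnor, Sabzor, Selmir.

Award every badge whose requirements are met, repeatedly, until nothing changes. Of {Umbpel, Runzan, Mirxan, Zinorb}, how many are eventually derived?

Umbpel would need Hexorn (B4), but Hexorn is never earned.
Runzan would need Umbpel (B3), but Umbpel is never earned.
Mirxan would need Umbpel and Sylnor (B2), but Umbpel is never earned.
Zinorb would need Mirxan (B5), but Mirxan is never earned.
None of the 4 are reached.

0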